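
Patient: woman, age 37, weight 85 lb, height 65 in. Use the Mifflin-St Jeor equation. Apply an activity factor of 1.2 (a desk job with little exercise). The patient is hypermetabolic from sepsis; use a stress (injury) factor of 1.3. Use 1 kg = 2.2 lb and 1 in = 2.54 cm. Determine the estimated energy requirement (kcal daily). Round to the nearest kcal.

1673 kcal daily

Convert to metric: weight = 85 ÷ 2.2 = 38.6364 kg; height = 65 × 2.54 = 165.1 cm.
Mifflin-St Jeor (female): BMR = 10(38.6364) + 6.25(165.1) − 5(37) − 161 = 386.3636 + 1031.875 − 185 − 161 = 1072.2386 kcal/day.
TEE = BMR × activity factor = 1072.2386 × 1.2 = 1286.6864 kcal/day.
Apply stress factor: 1286.6864 × 1.3 = 1672.6923 kcal/day.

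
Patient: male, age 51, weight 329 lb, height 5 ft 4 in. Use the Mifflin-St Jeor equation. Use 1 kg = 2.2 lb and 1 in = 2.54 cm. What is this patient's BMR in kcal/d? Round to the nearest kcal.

Convert to metric: weight = 329 ÷ 2.2 = 149.5455 kg; height = (5×12 + 4) × 2.54 = 64 × 2.54 = 162.56 cm.
Mifflin-St Jeor (male): BMR = 10(149.5455) + 6.25(162.56) − 5(51) + 5 = 1495.4545 + 1016 − 255 + 5 = 2261.4545 kcal/day.

2261 kcal/d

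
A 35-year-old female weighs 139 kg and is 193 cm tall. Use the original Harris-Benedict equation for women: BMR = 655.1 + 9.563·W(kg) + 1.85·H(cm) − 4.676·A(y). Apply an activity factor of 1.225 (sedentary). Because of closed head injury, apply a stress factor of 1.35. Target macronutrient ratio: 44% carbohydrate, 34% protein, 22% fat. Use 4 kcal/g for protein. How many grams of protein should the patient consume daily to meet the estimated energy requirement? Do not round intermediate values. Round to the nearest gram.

306 g/day

Harris-Benedict: BMR = 655.1 + 9.563(139) + 1.85(193) − 4.676(35) = 2177.747 kcal/day.
TEE = 2177.747 × 1.225 = 2667.7401 kcal/day.
With stress factor 1.35: 2667.7401 × 1.35 = 3601.4491 kcal/day.
Protein energy = 34% × 3601.4491 = 1224.4927 kcal.
Protein = 1224.4927 ÷ 4 kcal/g = 306.1232 g.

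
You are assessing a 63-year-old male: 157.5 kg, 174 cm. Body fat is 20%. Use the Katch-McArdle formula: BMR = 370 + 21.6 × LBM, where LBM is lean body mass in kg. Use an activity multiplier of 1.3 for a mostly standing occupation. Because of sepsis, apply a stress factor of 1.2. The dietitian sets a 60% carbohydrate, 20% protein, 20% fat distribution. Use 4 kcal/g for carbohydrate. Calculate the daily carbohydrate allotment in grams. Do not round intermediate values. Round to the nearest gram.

LBM = 157.5 × (1 − 0.2) = 126 kg. Katch-McArdle: BMR = 370 + 21.6 × 126 = 3091.6 kcal/day.
TEE = 3091.6 × 1.3 = 4019.08 kcal/day.
With stress factor 1.2: 4019.08 × 1.2 = 4822.896 kcal/day.
Carbohydrate energy = 60% × 4822.896 = 2893.7376 kcal.
Carbohydrate = 2893.7376 ÷ 4 kcal/g = 723.4344 g.

723 g/day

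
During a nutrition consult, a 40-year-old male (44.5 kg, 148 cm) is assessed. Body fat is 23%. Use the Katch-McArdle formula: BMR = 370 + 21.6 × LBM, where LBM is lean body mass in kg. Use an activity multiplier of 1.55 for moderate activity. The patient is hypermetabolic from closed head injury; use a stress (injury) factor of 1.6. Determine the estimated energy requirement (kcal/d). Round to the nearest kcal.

LBM = 44.5 × (1 − 0.23) = 34.265 kg. Katch-McArdle: BMR = 370 + 21.6 × 34.265 = 1110.124 kcal/day.
TEE = BMR × activity factor = 1110.124 × 1.55 = 1720.6922 kcal/day.
Apply stress factor: 1720.6922 × 1.6 = 2753.1075 kcal/day.

2753 kcal/d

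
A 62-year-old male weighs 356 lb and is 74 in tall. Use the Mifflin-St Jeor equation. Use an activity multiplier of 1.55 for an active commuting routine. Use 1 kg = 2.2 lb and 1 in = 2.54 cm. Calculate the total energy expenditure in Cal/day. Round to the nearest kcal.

Convert to metric: weight = 356 ÷ 2.2 = 161.8182 kg; height = 74 × 2.54 = 187.96 cm.
Mifflin-St Jeor (male): BMR = 10(161.8182) + 6.25(187.96) − 5(62) + 5 = 1618.1818 + 1174.75 − 310 + 5 = 2487.9318 kcal/day.
TEE = BMR × activity factor = 2487.9318 × 1.55 = 3856.2943 kcal/day.

3856 Cal/day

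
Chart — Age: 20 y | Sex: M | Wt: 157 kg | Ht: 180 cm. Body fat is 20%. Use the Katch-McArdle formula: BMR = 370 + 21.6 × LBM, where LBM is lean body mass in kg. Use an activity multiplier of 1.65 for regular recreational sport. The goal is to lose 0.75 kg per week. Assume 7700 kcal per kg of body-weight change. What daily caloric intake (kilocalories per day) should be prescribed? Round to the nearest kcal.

LBM = 157 × (1 − 0.2) = 125.6 kg. Katch-McArdle: BMR = 370 + 21.6 × 125.6 = 3082.96 kcal/day.
TEE = 3082.96 × 1.65 = 5086.884 kcal/day.
Required daily deficit = 0.75 × 7700 ÷ 7 = 825 kcal/day.
Target intake = 5086.884 − 825 = 4261.884 kcal/day.

4262 kilocalories per day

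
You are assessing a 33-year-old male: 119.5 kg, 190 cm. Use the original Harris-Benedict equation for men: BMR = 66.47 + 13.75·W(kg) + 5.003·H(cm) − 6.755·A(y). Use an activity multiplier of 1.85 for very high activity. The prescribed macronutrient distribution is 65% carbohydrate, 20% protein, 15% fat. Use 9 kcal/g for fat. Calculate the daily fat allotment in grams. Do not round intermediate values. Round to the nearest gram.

75 g/day

Harris-Benedict: BMR = 66.47 + 13.75(119.5) + 5.003(190) − 6.755(33) = 2437.25 kcal/day.
TEE = 2437.25 × 1.85 = 4508.9125 kcal/day.
Fat energy = 15% × 4508.9125 = 676.3369 kcal.
Fat = 676.3369 ÷ 9 kcal/g = 75.1485 g.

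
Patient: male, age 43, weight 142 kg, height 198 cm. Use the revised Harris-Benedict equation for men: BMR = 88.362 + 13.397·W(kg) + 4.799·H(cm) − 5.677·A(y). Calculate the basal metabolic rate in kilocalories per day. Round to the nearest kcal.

2697 kilocalories per day

Harris-Benedict: BMR = 88.362 + 13.397(142) + 4.799(198) − 5.677(43) = 2696.827 kcal/day.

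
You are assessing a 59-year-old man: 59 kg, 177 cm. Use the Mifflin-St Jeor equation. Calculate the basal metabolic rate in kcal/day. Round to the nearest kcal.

Mifflin-St Jeor (male): BMR = 10(59) + 6.25(177) − 5(59) + 5 = 590 + 1106.25 − 295 + 5 = 1406.25 kcal/day.

1406 kcal/day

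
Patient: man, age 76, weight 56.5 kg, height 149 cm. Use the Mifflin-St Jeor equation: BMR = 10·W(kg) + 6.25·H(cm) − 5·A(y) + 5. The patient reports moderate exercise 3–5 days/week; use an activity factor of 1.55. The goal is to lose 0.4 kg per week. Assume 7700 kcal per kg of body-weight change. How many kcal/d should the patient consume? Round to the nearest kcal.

1298 kcal/d

Mifflin-St Jeor (male): BMR = 10(56.5) + 6.25(149) − 5(76) + 5 = 565 + 931.25 − 380 + 5 = 1121.25 kcal/day.
TEE = 1121.25 × 1.55 = 1737.9375 kcal/day.
Required daily deficit = 0.4 × 7700 ÷ 7 = 440 kcal/day.
Target intake = 1737.9375 − 440 = 1297.9375 kcal/day.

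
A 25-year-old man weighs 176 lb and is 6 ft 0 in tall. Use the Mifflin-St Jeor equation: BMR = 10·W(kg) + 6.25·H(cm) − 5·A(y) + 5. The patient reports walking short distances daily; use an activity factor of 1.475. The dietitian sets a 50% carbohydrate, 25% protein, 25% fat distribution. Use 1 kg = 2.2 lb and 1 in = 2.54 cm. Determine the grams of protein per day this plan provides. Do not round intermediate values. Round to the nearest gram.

Convert to metric: weight = 176 ÷ 2.2 = 80 kg; height = (6×12 + 0) × 2.54 = 72 × 2.54 = 182.88 cm.
Mifflin-St Jeor (male): BMR = 10(80) + 6.25(182.88) − 5(25) + 5 = 800 + 1143 − 125 + 5 = 1823 kcal/day.
TEE = 1823 × 1.475 = 2688.925 kcal/day.
Protein energy = 25% × 2688.925 = 672.2313 kcal.
Protein = 672.2313 ÷ 4 kcal/g = 168.0578 g.

168 g/day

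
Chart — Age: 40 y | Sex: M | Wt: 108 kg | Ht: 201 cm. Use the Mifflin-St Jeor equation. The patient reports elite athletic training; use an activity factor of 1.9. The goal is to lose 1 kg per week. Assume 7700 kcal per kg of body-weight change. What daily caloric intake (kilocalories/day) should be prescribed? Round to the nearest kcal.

Mifflin-St Jeor (male): BMR = 10(108) + 6.25(201) − 5(40) + 5 = 1080 + 1256.25 − 200 + 5 = 2141.25 kcal/day.
TEE = 2141.25 × 1.9 = 4068.375 kcal/day.
Required daily deficit = 1 × 7700 ÷ 7 = 1100 kcal/day.
Target intake = 4068.375 − 1100 = 2968.375 kcal/day.

2968 kilocalories/day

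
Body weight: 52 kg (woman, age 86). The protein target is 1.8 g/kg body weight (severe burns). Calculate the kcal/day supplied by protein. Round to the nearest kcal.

Protein = 1.8 g/kg × 52 kg = 93.6 g/day.
Protein energy = 93.6 g × 4 kcal/g = 374.4 kcal/day.

374 kcal/day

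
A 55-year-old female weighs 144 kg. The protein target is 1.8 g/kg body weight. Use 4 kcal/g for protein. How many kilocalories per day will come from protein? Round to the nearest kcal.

Protein = 1.8 g/kg × 144 kg = 259.2 g/day.
Protein energy = 259.2 g × 4 kcal/g = 1036.8 kcal/day.

1037 kcal/day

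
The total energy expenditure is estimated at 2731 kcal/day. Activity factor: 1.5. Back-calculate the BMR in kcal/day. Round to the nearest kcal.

BMR = TEE ÷ activity factor = 2731 ÷ 1.5 = 1820.6667 kcal/day.

1821 kcal/day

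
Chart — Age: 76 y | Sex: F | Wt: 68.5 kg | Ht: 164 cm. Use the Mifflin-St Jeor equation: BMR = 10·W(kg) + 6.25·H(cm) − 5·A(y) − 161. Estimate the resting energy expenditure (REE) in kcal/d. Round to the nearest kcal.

1169 kcal/d

Mifflin-St Jeor (female): BMR = 10(68.5) + 6.25(164) − 5(76) − 161 = 685 + 1025 − 380 − 161 = 1169 kcal/day.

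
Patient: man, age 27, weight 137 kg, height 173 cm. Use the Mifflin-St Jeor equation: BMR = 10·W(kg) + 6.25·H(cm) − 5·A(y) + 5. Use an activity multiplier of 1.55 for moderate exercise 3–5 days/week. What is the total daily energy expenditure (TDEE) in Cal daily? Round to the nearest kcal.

Mifflin-St Jeor (male): BMR = 10(137) + 6.25(173) − 5(27) + 5 = 1370 + 1081.25 − 135 + 5 = 2321.25 kcal/day.
TEE = BMR × activity factor = 2321.25 × 1.55 = 3597.9375 kcal/day.

3598 Cal daily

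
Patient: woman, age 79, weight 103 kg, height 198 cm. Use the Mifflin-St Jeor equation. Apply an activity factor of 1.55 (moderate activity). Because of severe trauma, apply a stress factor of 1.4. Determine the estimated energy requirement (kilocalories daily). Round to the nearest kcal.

Mifflin-St Jeor (female): BMR = 10(103) + 6.25(198) − 5(79) − 161 = 1030 + 1237.5 − 395 − 161 = 1711.5 kcal/day.
TEE = BMR × activity factor = 1711.5 × 1.55 = 2652.825 kcal/day.
Apply stress factor: 2652.825 × 1.4 = 3713.955 kcal/day.

3714 kilocalories daily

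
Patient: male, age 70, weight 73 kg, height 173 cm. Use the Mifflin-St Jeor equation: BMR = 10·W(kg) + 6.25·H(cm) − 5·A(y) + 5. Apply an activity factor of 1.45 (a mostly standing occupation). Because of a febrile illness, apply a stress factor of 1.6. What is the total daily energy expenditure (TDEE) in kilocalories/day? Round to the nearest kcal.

Mifflin-St Jeor (male): BMR = 10(73) + 6.25(173) − 5(70) + 5 = 730 + 1081.25 − 350 + 5 = 1466.25 kcal/day.
TEE = BMR × activity factor = 1466.25 × 1.45 = 2126.0625 kcal/day.
Apply stress factor: 2126.0625 × 1.6 = 3401.7 kcal/day.

3402 kilocalories/day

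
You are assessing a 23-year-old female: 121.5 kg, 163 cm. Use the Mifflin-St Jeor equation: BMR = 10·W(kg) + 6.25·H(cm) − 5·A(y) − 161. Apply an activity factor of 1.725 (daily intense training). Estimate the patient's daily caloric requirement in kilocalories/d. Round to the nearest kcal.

3377 kilocalories/d

Mifflin-St Jeor (female): BMR = 10(121.5) + 6.25(163) − 5(23) − 161 = 1215 + 1018.75 − 115 − 161 = 1957.75 kcal/day.
TEE = BMR × activity factor = 1957.75 × 1.725 = 3377.1188 kcal/day.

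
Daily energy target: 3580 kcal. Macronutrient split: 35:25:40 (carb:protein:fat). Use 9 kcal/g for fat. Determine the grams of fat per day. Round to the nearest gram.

159 g/day

Fat energy = 40% × 3580 = 1432 kcal.
At 9 kcal/g: 1432 ÷ 9 = 159.1111 g.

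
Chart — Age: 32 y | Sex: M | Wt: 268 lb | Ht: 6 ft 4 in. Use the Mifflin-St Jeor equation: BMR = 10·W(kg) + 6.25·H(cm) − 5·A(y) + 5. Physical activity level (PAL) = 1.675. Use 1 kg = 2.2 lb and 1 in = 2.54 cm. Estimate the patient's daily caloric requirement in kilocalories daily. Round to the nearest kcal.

3802 kilocalories daily

Convert to metric: weight = 268 ÷ 2.2 = 121.8182 kg; height = (6×12 + 4) × 2.54 = 76 × 2.54 = 193.04 cm.
Mifflin-St Jeor (male): BMR = 10(121.8182) + 6.25(193.04) − 5(32) + 5 = 1218.1818 + 1206.5 − 160 + 5 = 2269.6818 kcal/day.
TEE = BMR × activity factor = 2269.6818 × 1.675 = 3801.717 kcal/day.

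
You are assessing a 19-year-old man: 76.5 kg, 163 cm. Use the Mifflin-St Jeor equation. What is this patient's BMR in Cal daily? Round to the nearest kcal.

Mifflin-St Jeor (male): BMR = 10(76.5) + 6.25(163) − 5(19) + 5 = 765 + 1018.75 − 95 + 5 = 1693.75 kcal/day.

1694 Cal daily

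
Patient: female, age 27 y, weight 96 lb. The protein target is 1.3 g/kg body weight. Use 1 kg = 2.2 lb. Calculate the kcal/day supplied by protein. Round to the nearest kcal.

227 kcal/day

Weight in kg = 96 ÷ 2.2 = 43.6364 kg.
Protein = 1.3 g/kg × 43.6364 kg = 56.7273 g/day.
Protein energy = 56.7273 g × 4 kcal/g = 226.9091 kcal/day.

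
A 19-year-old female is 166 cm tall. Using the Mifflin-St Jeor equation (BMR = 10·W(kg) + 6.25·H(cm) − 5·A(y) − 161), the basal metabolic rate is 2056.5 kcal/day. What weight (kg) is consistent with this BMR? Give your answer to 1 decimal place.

127.5 kg

2056.5 = 10·W + 6.25(166) − 5(19) − 161
10·W = 2056.5 − 781.5 = 1275, so W = 127.5 kg.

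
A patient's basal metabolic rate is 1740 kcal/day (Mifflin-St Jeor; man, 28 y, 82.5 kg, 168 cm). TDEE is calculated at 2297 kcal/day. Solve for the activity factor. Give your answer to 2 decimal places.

1.32

Activity factor = TEE ÷ BMR = 2297 ÷ 1740 = 1.32.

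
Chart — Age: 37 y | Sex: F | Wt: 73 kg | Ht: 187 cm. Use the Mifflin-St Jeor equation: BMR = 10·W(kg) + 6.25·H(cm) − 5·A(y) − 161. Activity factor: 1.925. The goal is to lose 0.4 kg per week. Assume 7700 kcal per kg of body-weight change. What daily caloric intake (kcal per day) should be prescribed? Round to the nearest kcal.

Mifflin-St Jeor (female): BMR = 10(73) + 6.25(187) − 5(37) − 161 = 730 + 1168.75 − 185 − 161 = 1552.75 kcal/day.
TEE = 1552.75 × 1.925 = 2989.0438 kcal/day.
Required daily deficit = 0.4 × 7700 ÷ 7 = 440 kcal/day.
Target intake = 2989.0438 − 440 = 2549.0438 kcal/day.

2549 kcal per day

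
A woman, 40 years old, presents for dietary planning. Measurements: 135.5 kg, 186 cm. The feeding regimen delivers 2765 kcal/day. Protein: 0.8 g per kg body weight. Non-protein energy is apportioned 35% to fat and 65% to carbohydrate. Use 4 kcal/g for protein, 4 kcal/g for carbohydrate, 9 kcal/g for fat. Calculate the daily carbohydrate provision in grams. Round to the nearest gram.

379 g/day

Protein = 0.8 × 135.5 = 108.4 g → 108.4 × 4 = 433.6 kcal.
Non-protein calories = 2765 − 433.6 = 2331.4 kcal.
Fat: 35% × 2331.4 = 815.99 kcal; carbohydrate: 1515.41 kcal.
Carbohydrate: 1515.41 kcal ÷ 4 kcal/g = 378.8525 g.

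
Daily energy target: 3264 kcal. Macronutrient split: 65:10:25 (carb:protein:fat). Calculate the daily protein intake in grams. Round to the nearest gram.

Protein energy = 10% × 3264 = 326.4 kcal.
At 4 kcal/g: 326.4 ÷ 4 = 81.6 g.

82 g/day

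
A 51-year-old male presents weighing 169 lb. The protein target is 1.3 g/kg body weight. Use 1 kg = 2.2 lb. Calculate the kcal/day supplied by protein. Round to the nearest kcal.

Weight in kg = 169 ÷ 2.2 = 76.8182 kg.
Protein = 1.3 g/kg × 76.8182 kg = 99.8636 g/day.
Protein energy = 99.8636 g × 4 kcal/g = 399.4545 kcal/day.

399 kcal/day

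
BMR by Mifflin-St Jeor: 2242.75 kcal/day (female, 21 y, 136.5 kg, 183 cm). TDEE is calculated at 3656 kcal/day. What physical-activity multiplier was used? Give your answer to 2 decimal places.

Activity factor = TEE ÷ BMR = 3656 ÷ 2242.75 = 1.63.

1.63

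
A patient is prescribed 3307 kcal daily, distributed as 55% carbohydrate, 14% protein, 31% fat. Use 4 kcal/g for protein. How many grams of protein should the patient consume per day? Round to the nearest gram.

Protein energy = 14% × 3307 = 462.98 kcal.
At 4 kcal/g: 462.98 ÷ 4 = 115.745 g.

116 g/day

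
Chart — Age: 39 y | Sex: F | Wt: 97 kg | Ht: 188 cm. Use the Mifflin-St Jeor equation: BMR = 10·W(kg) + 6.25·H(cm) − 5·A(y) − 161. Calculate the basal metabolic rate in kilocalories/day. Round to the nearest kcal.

Mifflin-St Jeor (female): BMR = 10(97) + 6.25(188) − 5(39) − 161 = 970 + 1175 − 195 − 161 = 1789 kcal/day.

1789 kilocalories/day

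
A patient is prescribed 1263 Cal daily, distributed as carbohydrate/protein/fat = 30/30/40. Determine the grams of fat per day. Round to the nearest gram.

56 g/day

Fat energy = 40% × 1263 = 505.2 kcal.
At 9 kcal/g: 505.2 ÷ 9 = 56.1333 g.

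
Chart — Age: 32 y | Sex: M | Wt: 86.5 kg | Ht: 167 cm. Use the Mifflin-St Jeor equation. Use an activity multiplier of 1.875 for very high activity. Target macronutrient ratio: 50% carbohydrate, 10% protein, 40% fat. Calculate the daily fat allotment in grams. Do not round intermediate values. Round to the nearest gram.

Mifflin-St Jeor (male): BMR = 10(86.5) + 6.25(167) − 5(32) + 5 = 865 + 1043.75 − 160 + 5 = 1753.75 kcal/day.
TEE = 1753.75 × 1.875 = 3288.2813 kcal/day.
Fat energy = 40% × 3288.2813 = 1315.3125 kcal.
Fat = 1315.3125 ÷ 9 kcal/g = 146.1458 g.

146 g/day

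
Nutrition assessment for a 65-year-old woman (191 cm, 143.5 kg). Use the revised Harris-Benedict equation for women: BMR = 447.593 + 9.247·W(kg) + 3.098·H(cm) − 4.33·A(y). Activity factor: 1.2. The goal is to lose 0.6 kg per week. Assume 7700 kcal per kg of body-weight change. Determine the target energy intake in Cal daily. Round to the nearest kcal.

1842 Cal daily

Harris-Benedict: BMR = 447.593 + 9.247(143.5) + 3.098(191) − 4.33(65) = 2084.8055 kcal/day.
TEE = 2084.8055 × 1.2 = 2501.7666 kcal/day.
Required daily deficit = 0.6 × 7700 ÷ 7 = 660 kcal/day.
Target intake = 2501.7666 − 660 = 1841.7666 kcal/day.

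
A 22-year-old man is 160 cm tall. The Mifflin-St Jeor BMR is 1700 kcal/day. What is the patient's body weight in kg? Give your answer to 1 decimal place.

1700 = 10·W + 6.25(160) − 5(22) + 5
10·W = 1700 − 895 = 805, so W = 80.5 kg.

80.5 kg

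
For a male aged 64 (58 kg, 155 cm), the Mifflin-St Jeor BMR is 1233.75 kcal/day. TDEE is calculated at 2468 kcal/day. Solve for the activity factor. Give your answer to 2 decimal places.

Activity factor = TEE ÷ BMR = 2468 ÷ 1233.75 = 2.

2.00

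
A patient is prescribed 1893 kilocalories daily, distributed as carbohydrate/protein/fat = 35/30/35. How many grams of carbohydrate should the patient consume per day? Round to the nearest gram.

166 g/day

Carbohydrate energy = 35% × 1893 = 662.55 kcal.
At 4 kcal/g: 662.55 ÷ 4 = 165.6375 g.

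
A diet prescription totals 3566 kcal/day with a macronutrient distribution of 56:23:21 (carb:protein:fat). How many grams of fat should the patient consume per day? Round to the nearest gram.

83 g/day

Fat energy = 21% × 3566 = 748.86 kcal.
At 9 kcal/g: 748.86 ÷ 9 = 83.2067 g.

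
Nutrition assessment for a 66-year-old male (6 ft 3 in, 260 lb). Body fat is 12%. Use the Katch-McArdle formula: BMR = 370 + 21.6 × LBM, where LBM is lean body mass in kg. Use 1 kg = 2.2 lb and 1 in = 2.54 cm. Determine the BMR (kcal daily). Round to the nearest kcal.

Convert to metric: weight = 260 ÷ 2.2 = 118.1818 kg; height = (6×12 + 3) × 2.54 = 75 × 2.54 = 190.5 cm.
LBM = 118.1818 × (1 − 0.12) = 104 kg. Katch-McArdle: BMR = 370 + 21.6 × 104 = 2616.4 kcal/day.

2616 kcal daily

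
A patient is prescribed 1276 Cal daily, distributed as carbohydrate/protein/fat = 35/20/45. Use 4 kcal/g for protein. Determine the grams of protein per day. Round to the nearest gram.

Protein energy = 20% × 1276 = 255.2 kcal.
At 4 kcal/g: 255.2 ÷ 4 = 63.8 g.

64 g/day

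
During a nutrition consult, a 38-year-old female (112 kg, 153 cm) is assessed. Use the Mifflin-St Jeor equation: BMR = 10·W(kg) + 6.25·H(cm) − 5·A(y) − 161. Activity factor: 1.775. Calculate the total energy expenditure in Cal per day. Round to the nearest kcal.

Mifflin-St Jeor (female): BMR = 10(112) + 6.25(153) − 5(38) − 161 = 1120 + 956.25 − 190 − 161 = 1725.25 kcal/day.
TEE = BMR × activity factor = 1725.25 × 1.775 = 3062.3188 kcal/day.

3062 Cal per day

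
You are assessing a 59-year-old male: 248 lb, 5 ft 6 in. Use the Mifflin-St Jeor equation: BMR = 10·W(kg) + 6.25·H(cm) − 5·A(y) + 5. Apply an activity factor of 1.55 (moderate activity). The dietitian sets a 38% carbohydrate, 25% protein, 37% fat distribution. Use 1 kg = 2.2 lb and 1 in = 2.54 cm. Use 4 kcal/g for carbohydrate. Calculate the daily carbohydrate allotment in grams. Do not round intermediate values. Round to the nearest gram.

278 g/day

Convert to metric: weight = 248 ÷ 2.2 = 112.7273 kg; height = (5×12 + 6) × 2.54 = 66 × 2.54 = 167.64 cm.
Mifflin-St Jeor (male): BMR = 10(112.7273) + 6.25(167.64) − 5(59) + 5 = 1127.2727 + 1047.75 − 295 + 5 = 1885.0227 kcal/day.
TEE = 1885.0227 × 1.55 = 2921.7852 kcal/day.
Carbohydrate energy = 38% × 2921.7852 = 1110.2784 kcal.
Carbohydrate = 1110.2784 ÷ 4 kcal/g = 277.5696 g.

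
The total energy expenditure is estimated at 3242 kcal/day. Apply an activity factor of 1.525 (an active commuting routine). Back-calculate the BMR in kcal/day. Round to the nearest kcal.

2126 kcal/day

BMR = TEE ÷ activity factor = 3242 ÷ 1.525 = 2125.9016 kcal/day.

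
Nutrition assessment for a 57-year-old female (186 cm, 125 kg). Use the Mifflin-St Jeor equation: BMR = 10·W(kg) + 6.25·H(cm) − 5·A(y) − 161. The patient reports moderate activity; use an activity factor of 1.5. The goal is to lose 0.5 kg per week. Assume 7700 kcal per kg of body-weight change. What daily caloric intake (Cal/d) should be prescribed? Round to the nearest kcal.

Mifflin-St Jeor (female): BMR = 10(125) + 6.25(186) − 5(57) − 161 = 1250 + 1162.5 − 285 − 161 = 1966.5 kcal/day.
TEE = 1966.5 × 1.5 = 2949.75 kcal/day.
Required daily deficit = 0.5 × 7700 ÷ 7 = 550 kcal/day.
Target intake = 2949.75 − 550 = 2399.75 kcal/day.

2400 Cal/d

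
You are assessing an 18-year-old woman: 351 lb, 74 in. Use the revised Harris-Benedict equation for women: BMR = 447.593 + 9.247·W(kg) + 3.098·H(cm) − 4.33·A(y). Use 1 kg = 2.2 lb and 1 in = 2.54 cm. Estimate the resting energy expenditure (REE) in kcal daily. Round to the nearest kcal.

2427 kcal daily

Convert to metric: weight = 351 ÷ 2.2 = 159.5455 kg; height = 74 × 2.54 = 187.96 cm.
Harris-Benedict: BMR = 447.593 + 9.247(159.5455) + 3.098(187.96) − 4.33(18) = 2427.2699 kcal/day.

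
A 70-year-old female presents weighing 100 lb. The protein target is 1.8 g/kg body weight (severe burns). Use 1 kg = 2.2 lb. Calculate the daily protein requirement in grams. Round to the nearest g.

Weight in kg = 100 ÷ 2.2 = 45.4545 kg.
Protein = 1.8 g/kg × 45.4545 kg = 81.8182 g/day.

82 g/day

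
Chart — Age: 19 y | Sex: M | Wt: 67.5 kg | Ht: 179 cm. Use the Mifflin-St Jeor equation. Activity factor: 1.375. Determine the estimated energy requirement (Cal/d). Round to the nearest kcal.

2343 Cal/d

Mifflin-St Jeor (male): BMR = 10(67.5) + 6.25(179) − 5(19) + 5 = 675 + 1118.75 − 95 + 5 = 1703.75 kcal/day.
TEE = BMR × activity factor = 1703.75 × 1.375 = 2342.6563 kcal/day.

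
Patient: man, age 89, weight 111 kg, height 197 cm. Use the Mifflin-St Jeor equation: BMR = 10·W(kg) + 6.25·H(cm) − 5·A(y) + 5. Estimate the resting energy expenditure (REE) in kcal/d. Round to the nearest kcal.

1901 kcal/d

Mifflin-St Jeor (male): BMR = 10(111) + 6.25(197) − 5(89) + 5 = 1110 + 1231.25 − 445 + 5 = 1901.25 kcal/day.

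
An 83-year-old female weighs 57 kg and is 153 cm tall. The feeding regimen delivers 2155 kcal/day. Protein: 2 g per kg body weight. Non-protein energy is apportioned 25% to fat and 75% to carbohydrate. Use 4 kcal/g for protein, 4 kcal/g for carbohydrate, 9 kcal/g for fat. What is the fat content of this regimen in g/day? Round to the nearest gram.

Protein = 2 × 57 = 114 g → 114 × 4 = 456 kcal.
Non-protein calories = 2155 − 456 = 1699 kcal.
Fat: 25% × 1699 = 424.75 kcal; carbohydrate: 1274.25 kcal.
Fat: 424.75 kcal ÷ 9 kcal/g = 47.1944 g.

47 g/day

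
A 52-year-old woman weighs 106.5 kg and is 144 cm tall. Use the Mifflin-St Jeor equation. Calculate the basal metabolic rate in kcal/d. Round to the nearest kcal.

1544 kcal/d

Mifflin-St Jeor (female): BMR = 10(106.5) + 6.25(144) − 5(52) − 161 = 1065 + 900 − 260 − 161 = 1544 kcal/day.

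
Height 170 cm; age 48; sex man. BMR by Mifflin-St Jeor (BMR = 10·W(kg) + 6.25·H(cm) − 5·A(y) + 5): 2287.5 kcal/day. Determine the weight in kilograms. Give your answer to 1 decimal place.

146.0 kg

2287.5 = 10·W + 6.25(170) − 5(48) + 5
10·W = 2287.5 − 827.5 = 1460, so W = 146 kg.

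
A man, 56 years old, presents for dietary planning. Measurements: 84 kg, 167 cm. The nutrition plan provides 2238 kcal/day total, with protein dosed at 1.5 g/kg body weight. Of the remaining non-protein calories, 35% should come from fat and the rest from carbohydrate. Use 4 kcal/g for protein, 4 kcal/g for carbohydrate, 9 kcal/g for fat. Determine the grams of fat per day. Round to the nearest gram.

67 g/day

Protein = 1.5 × 84 = 126 g → 126 × 4 = 504 kcal.
Non-protein calories = 2238 − 504 = 1734 kcal.
Fat: 35% × 1734 = 606.9 kcal; carbohydrate: 1127.1 kcal.
Fat: 606.9 kcal ÷ 9 kcal/g = 67.4333 g.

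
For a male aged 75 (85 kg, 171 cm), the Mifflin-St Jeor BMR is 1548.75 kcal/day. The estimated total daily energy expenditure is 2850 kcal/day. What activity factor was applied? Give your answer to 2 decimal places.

1.84

Activity factor = TEE ÷ BMR = 2850 ÷ 1548.75 = 1.84.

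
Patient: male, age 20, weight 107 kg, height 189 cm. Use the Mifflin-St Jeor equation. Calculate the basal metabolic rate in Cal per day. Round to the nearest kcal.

2156 Cal per day

Mifflin-St Jeor (male): BMR = 10(107) + 6.25(189) − 5(20) + 5 = 1070 + 1181.25 − 100 + 5 = 2156.25 kcal/day.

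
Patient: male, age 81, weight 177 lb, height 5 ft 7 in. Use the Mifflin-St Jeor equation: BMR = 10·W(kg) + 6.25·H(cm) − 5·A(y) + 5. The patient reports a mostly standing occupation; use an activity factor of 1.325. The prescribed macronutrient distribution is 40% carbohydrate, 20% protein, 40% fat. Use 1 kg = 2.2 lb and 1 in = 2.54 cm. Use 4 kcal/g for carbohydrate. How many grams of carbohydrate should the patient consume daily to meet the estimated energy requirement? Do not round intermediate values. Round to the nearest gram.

195 g/day

Convert to metric: weight = 177 ÷ 2.2 = 80.4545 kg; height = (5×12 + 7) × 2.54 = 67 × 2.54 = 170.18 cm.
Mifflin-St Jeor (male): BMR = 10(80.4545) + 6.25(170.18) − 5(81) + 5 = 804.5455 + 1063.625 − 405 + 5 = 1468.1705 kcal/day.
TEE = 1468.1705 × 1.325 = 1945.3259 kcal/day.
Carbohydrate energy = 40% × 1945.3259 = 778.1303 kcal.
Carbohydrate = 778.1303 ÷ 4 kcal/g = 194.5326 g.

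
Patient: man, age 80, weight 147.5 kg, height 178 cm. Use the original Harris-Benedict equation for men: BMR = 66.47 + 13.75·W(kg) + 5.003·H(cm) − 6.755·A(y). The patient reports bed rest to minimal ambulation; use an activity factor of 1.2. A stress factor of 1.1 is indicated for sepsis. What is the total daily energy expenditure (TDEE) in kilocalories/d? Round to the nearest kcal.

3227 kilocalories/d

Harris-Benedict: BMR = 66.47 + 13.75(147.5) + 5.003(178) − 6.755(80) = 2444.729 kcal/day.
TEE = BMR × activity factor = 2444.729 × 1.2 = 2933.6748 kcal/day.
Apply stress factor: 2933.6748 × 1.1 = 3227.0423 kcal/day.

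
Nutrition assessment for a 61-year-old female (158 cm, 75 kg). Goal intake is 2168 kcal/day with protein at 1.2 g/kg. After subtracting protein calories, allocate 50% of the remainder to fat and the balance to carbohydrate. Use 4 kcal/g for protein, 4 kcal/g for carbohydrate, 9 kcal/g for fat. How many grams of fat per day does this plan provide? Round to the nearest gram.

Protein = 1.2 × 75 = 90 g → 90 × 4 = 360 kcal.
Non-protein calories = 2168 − 360 = 1808 kcal.
Fat: 50% × 1808 = 904 kcal; carbohydrate: 904 kcal.
Fat: 904 kcal ÷ 9 kcal/g = 100.4444 g.

100 g/day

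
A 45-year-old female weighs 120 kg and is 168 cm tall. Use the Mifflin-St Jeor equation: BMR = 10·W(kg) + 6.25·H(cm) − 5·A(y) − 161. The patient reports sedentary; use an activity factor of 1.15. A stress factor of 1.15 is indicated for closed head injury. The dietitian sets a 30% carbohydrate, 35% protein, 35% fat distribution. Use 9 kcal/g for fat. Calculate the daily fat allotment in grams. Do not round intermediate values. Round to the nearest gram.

Mifflin-St Jeor (female): BMR = 10(120) + 6.25(168) − 5(45) − 161 = 1200 + 1050 − 225 − 161 = 1864 kcal/day.
TEE = 1864 × 1.15 = 2143.6 kcal/day.
With stress factor 1.15: 2143.6 × 1.15 = 2465.14 kcal/day.
Fat energy = 35% × 2465.14 = 862.799 kcal.
Fat = 862.799 ÷ 9 kcal/g = 95.8666 g.

96 g/day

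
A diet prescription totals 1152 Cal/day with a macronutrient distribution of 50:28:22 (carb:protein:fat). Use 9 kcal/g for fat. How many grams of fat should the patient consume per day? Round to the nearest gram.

28 g/day

Fat energy = 22% × 1152 = 253.44 kcal.
At 9 kcal/g: 253.44 ÷ 9 = 28.16 g.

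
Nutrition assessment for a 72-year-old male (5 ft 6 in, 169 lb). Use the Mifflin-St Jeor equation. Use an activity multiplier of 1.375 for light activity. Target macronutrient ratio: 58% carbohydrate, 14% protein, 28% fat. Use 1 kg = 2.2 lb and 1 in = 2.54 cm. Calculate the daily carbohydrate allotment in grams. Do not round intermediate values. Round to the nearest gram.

Convert to metric: weight = 169 ÷ 2.2 = 76.8182 kg; height = (5×12 + 6) × 2.54 = 66 × 2.54 = 167.64 cm.
Mifflin-St Jeor (male): BMR = 10(76.8182) + 6.25(167.64) − 5(72) + 5 = 768.1818 + 1047.75 − 360 + 5 = 1460.9318 kcal/day.
TEE = 1460.9318 × 1.375 = 2008.7813 kcal/day.
Carbohydrate energy = 58% × 2008.7813 = 1165.0931 kcal.
Carbohydrate = 1165.0931 ÷ 4 kcal/g = 291.2733 g.

291 g/day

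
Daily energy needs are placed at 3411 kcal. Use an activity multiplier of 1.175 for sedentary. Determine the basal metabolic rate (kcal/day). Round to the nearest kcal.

BMR = TEE ÷ activity factor = 3411 ÷ 1.175 = 2902.9787 kcal/day.

2903 kcal/day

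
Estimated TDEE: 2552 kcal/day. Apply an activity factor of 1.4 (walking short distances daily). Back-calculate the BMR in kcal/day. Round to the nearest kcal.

1823 kcal/day

BMR = TEE ÷ activity factor = 2552 ÷ 1.4 = 1822.8571 kcal/day.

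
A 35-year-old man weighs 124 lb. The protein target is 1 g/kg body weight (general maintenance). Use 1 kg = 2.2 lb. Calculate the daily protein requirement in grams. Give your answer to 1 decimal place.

Weight in kg = 124 ÷ 2.2 = 56.3636 kg.
Protein = 1 g/kg × 56.3636 kg = 56.3636 g/day.

56.4 g/day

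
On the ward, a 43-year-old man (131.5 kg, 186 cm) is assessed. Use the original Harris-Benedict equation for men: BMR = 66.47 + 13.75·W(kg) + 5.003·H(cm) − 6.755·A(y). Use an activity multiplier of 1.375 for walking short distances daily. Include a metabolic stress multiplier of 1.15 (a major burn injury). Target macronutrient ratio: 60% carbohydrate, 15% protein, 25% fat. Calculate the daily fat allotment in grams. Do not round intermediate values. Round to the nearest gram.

Harris-Benedict: BMR = 66.47 + 13.75(131.5) + 5.003(186) − 6.755(43) = 2514.688 kcal/day.
TEE = 2514.688 × 1.375 = 3457.696 kcal/day.
With stress factor 1.15: 3457.696 × 1.15 = 3976.3504 kcal/day.
Fat energy = 25% × 3976.3504 = 994.0876 kcal.
Fat = 994.0876 ÷ 9 kcal/g = 110.4542 g.

110 g/day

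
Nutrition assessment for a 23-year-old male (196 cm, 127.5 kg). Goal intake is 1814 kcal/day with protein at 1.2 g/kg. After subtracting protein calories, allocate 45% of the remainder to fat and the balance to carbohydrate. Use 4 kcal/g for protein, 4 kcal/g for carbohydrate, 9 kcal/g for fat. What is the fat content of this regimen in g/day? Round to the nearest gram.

Protein = 1.2 × 127.5 = 153 g → 153 × 4 = 612 kcal.
Non-protein calories = 1814 − 612 = 1202 kcal.
Fat: 45% × 1202 = 540.9 kcal; carbohydrate: 661.1 kcal.
Fat: 540.9 kcal ÷ 9 kcal/g = 60.1 g.

60 g/day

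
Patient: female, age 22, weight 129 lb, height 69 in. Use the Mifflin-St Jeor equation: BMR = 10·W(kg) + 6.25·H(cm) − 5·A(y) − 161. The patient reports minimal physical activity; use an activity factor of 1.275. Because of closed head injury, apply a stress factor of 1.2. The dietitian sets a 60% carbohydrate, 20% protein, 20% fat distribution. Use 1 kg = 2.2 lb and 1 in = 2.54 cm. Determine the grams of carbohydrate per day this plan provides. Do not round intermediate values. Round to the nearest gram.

324 g/day

Convert to metric: weight = 129 ÷ 2.2 = 58.6364 kg; height = 69 × 2.54 = 175.26 cm.
Mifflin-St Jeor (female): BMR = 10(58.6364) + 6.25(175.26) − 5(22) − 161 = 586.3636 + 1095.375 − 110 − 161 = 1410.7386 kcal/day.
TEE = 1410.7386 × 1.275 = 1798.6918 kcal/day.
With stress factor 1.2: 1798.6918 × 1.2 = 2158.4301 kcal/day.
Carbohydrate energy = 60% × 2158.4301 = 1295.0581 kcal.
Carbohydrate = 1295.0581 ÷ 4 kcal/g = 323.7645 g.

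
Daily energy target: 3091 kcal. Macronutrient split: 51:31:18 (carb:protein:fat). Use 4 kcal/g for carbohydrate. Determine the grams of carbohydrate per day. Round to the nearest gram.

Carbohydrate energy = 51% × 3091 = 1576.41 kcal.
At 4 kcal/g: 1576.41 ÷ 4 = 394.1025 g.

394 g/day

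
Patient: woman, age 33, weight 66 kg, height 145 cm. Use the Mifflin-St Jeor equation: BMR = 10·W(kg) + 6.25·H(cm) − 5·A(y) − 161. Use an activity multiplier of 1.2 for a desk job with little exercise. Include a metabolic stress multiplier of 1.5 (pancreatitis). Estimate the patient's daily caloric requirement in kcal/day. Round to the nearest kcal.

2232 kcal/day

Mifflin-St Jeor (female): BMR = 10(66) + 6.25(145) − 5(33) − 161 = 660 + 906.25 − 165 − 161 = 1240.25 kcal/day.
TEE = BMR × activity factor = 1240.25 × 1.2 = 1488.3 kcal/day.
Apply stress factor: 1488.3 × 1.5 = 2232.45 kcal/day.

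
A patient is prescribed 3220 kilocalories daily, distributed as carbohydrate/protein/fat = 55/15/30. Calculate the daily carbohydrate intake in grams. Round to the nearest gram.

443 g/day

Carbohydrate energy = 55% × 3220 = 1771 kcal.
At 4 kcal/g: 1771 ÷ 4 = 442.75 g.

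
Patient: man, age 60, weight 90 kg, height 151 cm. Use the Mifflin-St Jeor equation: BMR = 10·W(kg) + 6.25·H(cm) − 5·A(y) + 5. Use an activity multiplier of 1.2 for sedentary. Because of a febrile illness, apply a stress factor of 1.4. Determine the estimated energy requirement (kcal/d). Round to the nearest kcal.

2602 kcal/d

Mifflin-St Jeor (male): BMR = 10(90) + 6.25(151) − 5(60) + 5 = 900 + 943.75 − 300 + 5 = 1548.75 kcal/day.
TEE = BMR × activity factor = 1548.75 × 1.2 = 1858.5 kcal/day.
Apply stress factor: 1858.5 × 1.4 = 2601.9 kcal/day.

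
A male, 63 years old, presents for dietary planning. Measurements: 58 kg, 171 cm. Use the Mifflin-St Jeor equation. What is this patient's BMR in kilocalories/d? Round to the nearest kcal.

Mifflin-St Jeor (male): BMR = 10(58) + 6.25(171) − 5(63) + 5 = 580 + 1068.75 − 315 + 5 = 1338.75 kcal/day.

1339 kilocalories/d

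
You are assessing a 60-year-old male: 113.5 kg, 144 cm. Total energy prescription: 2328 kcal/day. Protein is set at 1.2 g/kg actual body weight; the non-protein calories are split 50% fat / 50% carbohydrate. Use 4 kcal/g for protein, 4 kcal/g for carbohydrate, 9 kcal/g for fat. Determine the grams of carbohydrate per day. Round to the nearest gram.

Protein = 1.2 × 113.5 = 136.2 g → 136.2 × 4 = 544.8 kcal.
Non-protein calories = 2328 − 544.8 = 1783.2 kcal.
Fat: 50% × 1783.2 = 891.6 kcal; carbohydrate: 891.6 kcal.
Carbohydrate: 891.6 kcal ÷ 4 kcal/g = 222.9 g.

223 g/day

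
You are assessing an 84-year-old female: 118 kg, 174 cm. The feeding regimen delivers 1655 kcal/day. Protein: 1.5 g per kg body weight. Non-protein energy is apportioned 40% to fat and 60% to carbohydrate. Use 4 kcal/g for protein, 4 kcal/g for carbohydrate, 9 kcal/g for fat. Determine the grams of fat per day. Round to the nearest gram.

Protein = 1.5 × 118 = 177 g → 177 × 4 = 708 kcal.
Non-protein calories = 1655 − 708 = 947 kcal.
Fat: 40% × 947 = 378.8 kcal; carbohydrate: 568.2 kcal.
Fat: 378.8 kcal ÷ 9 kcal/g = 42.0889 g.

42 g/day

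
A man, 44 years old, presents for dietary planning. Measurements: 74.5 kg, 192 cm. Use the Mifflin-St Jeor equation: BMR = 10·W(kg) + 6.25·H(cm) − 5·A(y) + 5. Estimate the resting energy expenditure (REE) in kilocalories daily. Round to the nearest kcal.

Mifflin-St Jeor (male): BMR = 10(74.5) + 6.25(192) − 5(44) + 5 = 745 + 1200 − 220 + 5 = 1730 kcal/day.

1730 kilocalories daily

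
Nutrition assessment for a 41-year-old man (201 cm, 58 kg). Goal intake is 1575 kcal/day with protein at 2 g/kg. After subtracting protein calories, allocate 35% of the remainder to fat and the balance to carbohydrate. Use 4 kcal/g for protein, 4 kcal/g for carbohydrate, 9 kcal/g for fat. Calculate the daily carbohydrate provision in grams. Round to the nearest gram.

Protein = 2 × 58 = 116 g → 116 × 4 = 464 kcal.
Non-protein calories = 1575 − 464 = 1111 kcal.
Fat: 35% × 1111 = 388.85 kcal; carbohydrate: 722.15 kcal.
Carbohydrate: 722.15 kcal ÷ 4 kcal/g = 180.5375 g.

181 g/day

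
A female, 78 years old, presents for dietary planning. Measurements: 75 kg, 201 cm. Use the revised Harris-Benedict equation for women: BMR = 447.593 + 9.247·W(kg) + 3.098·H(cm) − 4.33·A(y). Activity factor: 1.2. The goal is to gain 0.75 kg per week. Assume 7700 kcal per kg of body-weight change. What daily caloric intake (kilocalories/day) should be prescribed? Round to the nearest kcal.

Harris-Benedict: BMR = 447.593 + 9.247(75) + 3.098(201) − 4.33(78) = 1426.076 kcal/day.
TEE = 1426.076 × 1.2 = 1711.2912 kcal/day.
Required daily surplus = 0.75 × 7700 ÷ 7 = 825 kcal/day.
Target intake = 1711.2912 + 825 = 2536.2912 kcal/day.

2536 kilocalories/day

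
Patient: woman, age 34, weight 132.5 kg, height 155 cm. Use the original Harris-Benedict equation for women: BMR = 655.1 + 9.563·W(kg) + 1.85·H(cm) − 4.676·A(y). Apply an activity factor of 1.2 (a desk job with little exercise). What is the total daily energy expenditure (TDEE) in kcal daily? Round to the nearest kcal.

2460 kcal daily

Harris-Benedict: BMR = 655.1 + 9.563(132.5) + 1.85(155) − 4.676(34) = 2049.9635 kcal/day.
TEE = BMR × activity factor = 2049.9635 × 1.2 = 2459.9562 kcal/day.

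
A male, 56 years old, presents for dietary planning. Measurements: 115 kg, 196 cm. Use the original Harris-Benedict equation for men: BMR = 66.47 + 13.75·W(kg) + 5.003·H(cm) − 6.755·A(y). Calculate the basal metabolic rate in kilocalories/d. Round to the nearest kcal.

Harris-Benedict: BMR = 66.47 + 13.75(115) + 5.003(196) − 6.755(56) = 2250.028 kcal/day.

2250 kilocalories/d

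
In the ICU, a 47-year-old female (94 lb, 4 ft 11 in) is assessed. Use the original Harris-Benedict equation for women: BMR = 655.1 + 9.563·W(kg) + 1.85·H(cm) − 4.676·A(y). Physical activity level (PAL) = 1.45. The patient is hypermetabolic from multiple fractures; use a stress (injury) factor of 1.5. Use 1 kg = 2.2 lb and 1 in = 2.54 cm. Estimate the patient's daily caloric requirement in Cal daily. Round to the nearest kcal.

Convert to metric: weight = 94 ÷ 2.2 = 42.7273 kg; height = (4×12 + 11) × 2.54 = 59 × 2.54 = 149.86 cm.
Harris-Benedict: BMR = 655.1 + 9.563(42.7273) + 1.85(149.86) − 4.676(47) = 1121.1699 kcal/day.
TEE = BMR × activity factor = 1121.1699 × 1.45 = 1625.6964 kcal/day.
Apply stress factor: 1625.6964 × 1.5 = 2438.5446 kcal/day.

2439 Cal daily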